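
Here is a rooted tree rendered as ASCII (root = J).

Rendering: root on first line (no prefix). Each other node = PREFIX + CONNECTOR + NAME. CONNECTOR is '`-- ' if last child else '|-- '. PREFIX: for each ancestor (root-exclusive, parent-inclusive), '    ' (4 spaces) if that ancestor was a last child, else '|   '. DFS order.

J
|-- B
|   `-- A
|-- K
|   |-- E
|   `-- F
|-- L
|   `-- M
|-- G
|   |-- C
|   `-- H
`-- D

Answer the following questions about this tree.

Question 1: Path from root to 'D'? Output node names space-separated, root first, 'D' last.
Answer: J D

Derivation:
Walk down from root: J -> D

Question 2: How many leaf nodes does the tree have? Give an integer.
Leaves (nodes with no children): A, C, D, E, F, H, M

Answer: 7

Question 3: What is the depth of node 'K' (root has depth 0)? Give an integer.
Answer: 1

Derivation:
Path from root to K: J -> K
Depth = number of edges = 1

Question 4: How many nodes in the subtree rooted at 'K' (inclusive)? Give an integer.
Answer: 3

Derivation:
Subtree rooted at K contains: E, F, K
Count = 3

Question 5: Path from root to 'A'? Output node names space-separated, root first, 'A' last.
Walk down from root: J -> B -> A

Answer: J B A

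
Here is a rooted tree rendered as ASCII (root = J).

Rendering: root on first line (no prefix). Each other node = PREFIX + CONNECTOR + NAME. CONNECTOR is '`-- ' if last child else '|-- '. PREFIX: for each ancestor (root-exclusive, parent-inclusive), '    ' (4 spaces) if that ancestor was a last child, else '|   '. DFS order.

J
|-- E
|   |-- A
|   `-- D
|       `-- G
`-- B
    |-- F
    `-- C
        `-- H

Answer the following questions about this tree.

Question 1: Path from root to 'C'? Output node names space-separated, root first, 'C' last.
Walk down from root: J -> B -> C

Answer: J B C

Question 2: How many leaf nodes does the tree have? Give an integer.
Answer: 4

Derivation:
Leaves (nodes with no children): A, F, G, H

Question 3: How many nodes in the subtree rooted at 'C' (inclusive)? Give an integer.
Answer: 2

Derivation:
Subtree rooted at C contains: C, H
Count = 2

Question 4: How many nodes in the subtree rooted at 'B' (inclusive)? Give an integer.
Answer: 4

Derivation:
Subtree rooted at B contains: B, C, F, H
Count = 4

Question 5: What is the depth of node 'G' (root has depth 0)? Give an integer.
Path from root to G: J -> E -> D -> G
Depth = number of edges = 3

Answer: 3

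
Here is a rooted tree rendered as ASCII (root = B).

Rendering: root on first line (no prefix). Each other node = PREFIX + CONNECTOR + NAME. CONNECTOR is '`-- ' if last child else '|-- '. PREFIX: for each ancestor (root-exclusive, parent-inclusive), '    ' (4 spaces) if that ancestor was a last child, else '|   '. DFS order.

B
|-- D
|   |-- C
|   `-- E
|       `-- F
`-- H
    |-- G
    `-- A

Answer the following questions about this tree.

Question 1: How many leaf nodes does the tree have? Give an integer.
Answer: 4

Derivation:
Leaves (nodes with no children): A, C, F, G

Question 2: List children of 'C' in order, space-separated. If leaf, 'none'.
Answer: none

Derivation:
Node C's children (from adjacency): (leaf)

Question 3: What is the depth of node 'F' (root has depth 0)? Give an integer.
Answer: 3

Derivation:
Path from root to F: B -> D -> E -> F
Depth = number of edges = 3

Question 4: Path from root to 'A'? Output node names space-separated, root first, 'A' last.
Answer: B H A

Derivation:
Walk down from root: B -> H -> A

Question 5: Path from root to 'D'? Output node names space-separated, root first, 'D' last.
Walk down from root: B -> D

Answer: B D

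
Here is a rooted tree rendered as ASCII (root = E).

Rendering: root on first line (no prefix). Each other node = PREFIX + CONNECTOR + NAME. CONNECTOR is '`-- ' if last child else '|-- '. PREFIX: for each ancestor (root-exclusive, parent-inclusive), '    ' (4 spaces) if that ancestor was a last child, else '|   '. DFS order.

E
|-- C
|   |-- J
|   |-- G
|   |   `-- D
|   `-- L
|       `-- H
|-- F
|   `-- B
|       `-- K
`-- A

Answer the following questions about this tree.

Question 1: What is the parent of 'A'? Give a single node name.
Answer: E

Derivation:
Scan adjacency: A appears as child of E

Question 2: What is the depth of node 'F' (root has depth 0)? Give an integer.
Path from root to F: E -> F
Depth = number of edges = 1

Answer: 1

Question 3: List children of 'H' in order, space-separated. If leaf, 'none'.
Node H's children (from adjacency): (leaf)

Answer: none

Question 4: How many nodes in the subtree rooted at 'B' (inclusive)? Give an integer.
Answer: 2

Derivation:
Subtree rooted at B contains: B, K
Count = 2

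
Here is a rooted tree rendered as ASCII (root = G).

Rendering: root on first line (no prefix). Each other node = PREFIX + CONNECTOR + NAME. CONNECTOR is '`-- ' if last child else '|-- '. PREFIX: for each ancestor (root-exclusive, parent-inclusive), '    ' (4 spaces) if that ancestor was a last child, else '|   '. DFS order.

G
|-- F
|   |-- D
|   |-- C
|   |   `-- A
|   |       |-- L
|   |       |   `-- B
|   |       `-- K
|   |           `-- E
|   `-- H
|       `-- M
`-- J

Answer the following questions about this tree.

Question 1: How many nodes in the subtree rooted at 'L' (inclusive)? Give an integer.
Subtree rooted at L contains: B, L
Count = 2

Answer: 2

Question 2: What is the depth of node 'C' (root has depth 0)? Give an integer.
Answer: 2

Derivation:
Path from root to C: G -> F -> C
Depth = number of edges = 2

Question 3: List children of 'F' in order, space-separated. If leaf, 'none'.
Answer: D C H

Derivation:
Node F's children (from adjacency): D, C, H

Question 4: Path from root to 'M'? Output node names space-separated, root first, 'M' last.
Answer: G F H M

Derivation:
Walk down from root: G -> F -> H -> M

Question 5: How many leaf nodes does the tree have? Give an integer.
Answer: 5

Derivation:
Leaves (nodes with no children): B, D, E, J, M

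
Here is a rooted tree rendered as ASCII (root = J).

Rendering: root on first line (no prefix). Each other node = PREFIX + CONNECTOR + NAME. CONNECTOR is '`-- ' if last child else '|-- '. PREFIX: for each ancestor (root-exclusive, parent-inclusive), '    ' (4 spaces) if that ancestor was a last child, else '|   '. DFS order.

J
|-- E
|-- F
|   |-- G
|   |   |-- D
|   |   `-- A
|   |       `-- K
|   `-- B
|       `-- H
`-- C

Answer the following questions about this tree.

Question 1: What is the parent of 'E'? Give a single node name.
Answer: J

Derivation:
Scan adjacency: E appears as child of J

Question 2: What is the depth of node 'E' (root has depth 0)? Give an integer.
Path from root to E: J -> E
Depth = number of edges = 1

Answer: 1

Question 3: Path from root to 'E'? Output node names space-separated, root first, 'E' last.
Walk down from root: J -> E

Answer: J E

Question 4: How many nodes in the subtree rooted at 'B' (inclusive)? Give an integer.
Subtree rooted at B contains: B, H
Count = 2

Answer: 2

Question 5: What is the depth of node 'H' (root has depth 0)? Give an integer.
Answer: 3

Derivation:
Path from root to H: J -> F -> B -> H
Depth = number of edges = 3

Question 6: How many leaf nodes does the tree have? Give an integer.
Leaves (nodes with no children): C, D, E, H, K

Answer: 5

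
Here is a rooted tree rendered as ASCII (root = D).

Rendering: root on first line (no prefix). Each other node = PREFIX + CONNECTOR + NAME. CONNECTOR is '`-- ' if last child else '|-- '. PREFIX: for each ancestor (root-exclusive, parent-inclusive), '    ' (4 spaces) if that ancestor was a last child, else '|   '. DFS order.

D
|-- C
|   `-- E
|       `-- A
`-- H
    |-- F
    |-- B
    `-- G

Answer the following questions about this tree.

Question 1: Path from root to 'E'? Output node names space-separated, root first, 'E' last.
Answer: D C E

Derivation:
Walk down from root: D -> C -> E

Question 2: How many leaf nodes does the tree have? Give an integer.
Leaves (nodes with no children): A, B, F, G

Answer: 4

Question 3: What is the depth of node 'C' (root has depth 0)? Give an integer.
Path from root to C: D -> C
Depth = number of edges = 1

Answer: 1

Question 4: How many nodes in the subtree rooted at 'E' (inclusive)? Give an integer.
Subtree rooted at E contains: A, E
Count = 2

Answer: 2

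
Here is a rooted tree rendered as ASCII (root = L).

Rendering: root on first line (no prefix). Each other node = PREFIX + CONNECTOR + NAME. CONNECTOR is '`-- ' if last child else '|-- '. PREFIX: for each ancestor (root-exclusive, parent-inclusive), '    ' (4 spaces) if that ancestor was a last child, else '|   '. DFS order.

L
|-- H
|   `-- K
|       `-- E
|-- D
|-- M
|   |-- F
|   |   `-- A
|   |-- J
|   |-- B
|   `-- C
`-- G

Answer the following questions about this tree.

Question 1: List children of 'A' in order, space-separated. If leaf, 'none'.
Answer: none

Derivation:
Node A's children (from adjacency): (leaf)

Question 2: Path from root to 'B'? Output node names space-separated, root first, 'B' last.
Walk down from root: L -> M -> B

Answer: L M B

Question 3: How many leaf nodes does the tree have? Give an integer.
Leaves (nodes with no children): A, B, C, D, E, G, J

Answer: 7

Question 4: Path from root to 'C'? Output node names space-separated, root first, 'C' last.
Answer: L M C

Derivation:
Walk down from root: L -> M -> C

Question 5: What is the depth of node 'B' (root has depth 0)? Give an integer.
Answer: 2

Derivation:
Path from root to B: L -> M -> B
Depth = number of edges = 2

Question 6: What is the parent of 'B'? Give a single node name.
Answer: M

Derivation:
Scan adjacency: B appears as child of M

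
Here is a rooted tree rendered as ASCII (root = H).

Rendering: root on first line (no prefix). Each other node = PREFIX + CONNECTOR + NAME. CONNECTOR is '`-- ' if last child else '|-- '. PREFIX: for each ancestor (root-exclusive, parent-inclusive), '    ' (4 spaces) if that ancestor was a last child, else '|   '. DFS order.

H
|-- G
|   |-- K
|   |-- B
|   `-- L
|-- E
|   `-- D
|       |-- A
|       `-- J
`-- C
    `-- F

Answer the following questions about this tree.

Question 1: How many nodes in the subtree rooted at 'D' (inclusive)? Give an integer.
Subtree rooted at D contains: A, D, J
Count = 3

Answer: 3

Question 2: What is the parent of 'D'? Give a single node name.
Answer: E

Derivation:
Scan adjacency: D appears as child of E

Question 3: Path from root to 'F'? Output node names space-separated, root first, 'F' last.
Answer: H C F

Derivation:
Walk down from root: H -> C -> F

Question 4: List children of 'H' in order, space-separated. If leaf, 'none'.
Node H's children (from adjacency): G, E, C

Answer: G E C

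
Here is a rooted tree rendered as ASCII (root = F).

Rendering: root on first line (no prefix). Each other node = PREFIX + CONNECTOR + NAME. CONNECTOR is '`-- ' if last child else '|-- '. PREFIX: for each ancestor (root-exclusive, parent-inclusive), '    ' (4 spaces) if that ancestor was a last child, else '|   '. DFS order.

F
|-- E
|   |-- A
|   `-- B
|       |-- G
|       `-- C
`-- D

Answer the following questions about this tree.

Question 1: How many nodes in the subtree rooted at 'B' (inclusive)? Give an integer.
Answer: 3

Derivation:
Subtree rooted at B contains: B, C, G
Count = 3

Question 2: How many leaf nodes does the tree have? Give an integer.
Leaves (nodes with no children): A, C, D, G

Answer: 4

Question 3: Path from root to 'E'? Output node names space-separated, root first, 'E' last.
Answer: F E

Derivation:
Walk down from root: F -> E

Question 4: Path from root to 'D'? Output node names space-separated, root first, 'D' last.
Walk down from root: F -> D

Answer: F D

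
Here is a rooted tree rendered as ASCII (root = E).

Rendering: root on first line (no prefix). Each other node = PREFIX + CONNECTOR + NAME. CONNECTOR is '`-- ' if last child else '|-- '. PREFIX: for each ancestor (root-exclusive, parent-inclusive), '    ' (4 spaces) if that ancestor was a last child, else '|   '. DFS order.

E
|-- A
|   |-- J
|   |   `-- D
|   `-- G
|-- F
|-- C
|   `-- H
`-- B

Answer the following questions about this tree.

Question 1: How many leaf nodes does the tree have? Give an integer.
Leaves (nodes with no children): B, D, F, G, H

Answer: 5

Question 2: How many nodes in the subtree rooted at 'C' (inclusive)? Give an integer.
Subtree rooted at C contains: C, H
Count = 2

Answer: 2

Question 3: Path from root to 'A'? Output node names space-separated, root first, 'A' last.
Walk down from root: E -> A

Answer: E A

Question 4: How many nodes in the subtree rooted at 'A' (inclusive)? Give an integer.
Subtree rooted at A contains: A, D, G, J
Count = 4

Answer: 4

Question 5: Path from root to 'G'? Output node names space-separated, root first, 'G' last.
Answer: E A G

Derivation:
Walk down from root: E -> A -> G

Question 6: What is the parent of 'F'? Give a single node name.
Answer: E

Derivation:
Scan adjacency: F appears as child of E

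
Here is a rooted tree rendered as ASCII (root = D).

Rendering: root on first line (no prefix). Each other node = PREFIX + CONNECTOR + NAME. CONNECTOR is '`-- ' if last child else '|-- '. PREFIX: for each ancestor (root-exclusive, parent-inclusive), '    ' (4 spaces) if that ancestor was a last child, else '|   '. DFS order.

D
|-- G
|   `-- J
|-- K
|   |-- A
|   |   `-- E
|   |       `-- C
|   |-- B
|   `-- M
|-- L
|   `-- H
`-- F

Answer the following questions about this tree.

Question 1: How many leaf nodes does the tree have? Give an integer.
Answer: 6

Derivation:
Leaves (nodes with no children): B, C, F, H, J, M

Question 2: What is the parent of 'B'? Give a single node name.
Scan adjacency: B appears as child of K

Answer: K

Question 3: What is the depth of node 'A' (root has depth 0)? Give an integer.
Path from root to A: D -> K -> A
Depth = number of edges = 2

Answer: 2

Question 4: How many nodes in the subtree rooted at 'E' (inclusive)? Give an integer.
Answer: 2

Derivation:
Subtree rooted at E contains: C, E
Count = 2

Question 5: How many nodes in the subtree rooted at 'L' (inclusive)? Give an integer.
Subtree rooted at L contains: H, L
Count = 2

Answer: 2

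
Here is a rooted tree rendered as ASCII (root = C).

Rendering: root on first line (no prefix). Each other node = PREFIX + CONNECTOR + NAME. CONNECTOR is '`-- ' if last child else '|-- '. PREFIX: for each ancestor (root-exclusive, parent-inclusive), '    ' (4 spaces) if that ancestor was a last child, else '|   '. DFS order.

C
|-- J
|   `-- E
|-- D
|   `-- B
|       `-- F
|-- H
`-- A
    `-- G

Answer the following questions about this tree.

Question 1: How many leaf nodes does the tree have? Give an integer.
Answer: 4

Derivation:
Leaves (nodes with no children): E, F, G, H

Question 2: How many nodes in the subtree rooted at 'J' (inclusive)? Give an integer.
Answer: 2

Derivation:
Subtree rooted at J contains: E, J
Count = 2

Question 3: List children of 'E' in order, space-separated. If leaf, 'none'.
Answer: none

Derivation:
Node E's children (from adjacency): (leaf)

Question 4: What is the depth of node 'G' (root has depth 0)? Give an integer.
Path from root to G: C -> A -> G
Depth = number of edges = 2

Answer: 2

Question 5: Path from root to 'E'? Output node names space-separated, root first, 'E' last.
Answer: C J E

Derivation:
Walk down from root: C -> J -> E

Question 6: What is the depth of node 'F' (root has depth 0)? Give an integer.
Path from root to F: C -> D -> B -> F
Depth = number of edges = 3

Answer: 3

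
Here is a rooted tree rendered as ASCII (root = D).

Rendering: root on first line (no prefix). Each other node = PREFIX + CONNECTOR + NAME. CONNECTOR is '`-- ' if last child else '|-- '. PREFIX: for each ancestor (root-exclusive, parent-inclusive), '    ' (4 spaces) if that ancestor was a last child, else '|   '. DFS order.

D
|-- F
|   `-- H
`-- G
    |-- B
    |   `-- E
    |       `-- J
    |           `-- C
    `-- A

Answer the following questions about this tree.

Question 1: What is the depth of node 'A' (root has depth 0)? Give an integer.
Answer: 2

Derivation:
Path from root to A: D -> G -> A
Depth = number of edges = 2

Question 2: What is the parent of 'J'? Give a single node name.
Answer: E

Derivation:
Scan adjacency: J appears as child of E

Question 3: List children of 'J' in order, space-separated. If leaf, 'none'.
Answer: C

Derivation:
Node J's children (from adjacency): C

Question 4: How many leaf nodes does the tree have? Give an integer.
Leaves (nodes with no children): A, C, H

Answer: 3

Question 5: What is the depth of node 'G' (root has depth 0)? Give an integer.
Answer: 1

Derivation:
Path from root to G: D -> G
Depth = number of edges = 1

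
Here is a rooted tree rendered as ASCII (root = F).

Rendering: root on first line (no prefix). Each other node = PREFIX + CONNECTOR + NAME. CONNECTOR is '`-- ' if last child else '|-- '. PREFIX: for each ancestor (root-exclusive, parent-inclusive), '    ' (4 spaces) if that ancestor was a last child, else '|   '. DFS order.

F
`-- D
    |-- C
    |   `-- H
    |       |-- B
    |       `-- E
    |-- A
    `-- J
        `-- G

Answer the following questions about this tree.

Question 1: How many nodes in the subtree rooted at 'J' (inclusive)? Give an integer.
Subtree rooted at J contains: G, J
Count = 2

Answer: 2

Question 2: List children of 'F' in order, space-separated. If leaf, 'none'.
Node F's children (from adjacency): D

Answer: D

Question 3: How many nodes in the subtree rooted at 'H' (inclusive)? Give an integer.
Answer: 3

Derivation:
Subtree rooted at H contains: B, E, H
Count = 3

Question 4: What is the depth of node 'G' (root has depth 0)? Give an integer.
Path from root to G: F -> D -> J -> G
Depth = number of edges = 3

Answer: 3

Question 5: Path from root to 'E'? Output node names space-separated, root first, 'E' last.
Walk down from root: F -> D -> C -> H -> E

Answer: F D C H E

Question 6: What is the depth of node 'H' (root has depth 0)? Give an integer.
Answer: 3

Derivation:
Path from root to H: F -> D -> C -> H
Depth = number of edges = 3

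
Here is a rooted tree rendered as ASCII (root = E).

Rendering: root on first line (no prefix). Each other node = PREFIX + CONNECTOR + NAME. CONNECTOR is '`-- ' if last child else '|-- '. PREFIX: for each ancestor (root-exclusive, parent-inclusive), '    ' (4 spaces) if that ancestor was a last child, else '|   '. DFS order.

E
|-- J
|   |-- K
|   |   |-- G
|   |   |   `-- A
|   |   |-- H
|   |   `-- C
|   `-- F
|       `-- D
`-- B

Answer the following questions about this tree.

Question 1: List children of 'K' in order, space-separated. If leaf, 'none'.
Node K's children (from adjacency): G, H, C

Answer: G H C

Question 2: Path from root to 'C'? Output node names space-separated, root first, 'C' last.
Answer: E J K C

Derivation:
Walk down from root: E -> J -> K -> C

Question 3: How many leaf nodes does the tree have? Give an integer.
Leaves (nodes with no children): A, B, C, D, H

Answer: 5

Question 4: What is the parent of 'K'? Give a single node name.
Scan adjacency: K appears as child of J

Answer: J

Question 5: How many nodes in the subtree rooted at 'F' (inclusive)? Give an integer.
Subtree rooted at F contains: D, F
Count = 2

Answer: 2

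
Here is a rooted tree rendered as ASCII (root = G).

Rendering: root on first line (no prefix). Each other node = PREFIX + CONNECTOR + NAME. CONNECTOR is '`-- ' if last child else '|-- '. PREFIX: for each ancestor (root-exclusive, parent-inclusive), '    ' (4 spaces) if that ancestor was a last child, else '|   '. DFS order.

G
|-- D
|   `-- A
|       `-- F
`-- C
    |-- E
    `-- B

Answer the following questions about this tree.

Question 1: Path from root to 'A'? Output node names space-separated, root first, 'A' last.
Answer: G D A

Derivation:
Walk down from root: G -> D -> A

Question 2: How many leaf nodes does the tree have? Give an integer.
Answer: 3

Derivation:
Leaves (nodes with no children): B, E, F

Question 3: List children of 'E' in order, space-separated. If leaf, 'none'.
Node E's children (from adjacency): (leaf)

Answer: none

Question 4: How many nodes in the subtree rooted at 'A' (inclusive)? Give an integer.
Answer: 2

Derivation:
Subtree rooted at A contains: A, F
Count = 2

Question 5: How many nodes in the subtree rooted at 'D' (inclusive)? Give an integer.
Subtree rooted at D contains: A, D, F
Count = 3

Answer: 3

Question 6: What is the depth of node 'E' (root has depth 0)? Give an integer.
Path from root to E: G -> C -> E
Depth = number of edges = 2

Answer: 2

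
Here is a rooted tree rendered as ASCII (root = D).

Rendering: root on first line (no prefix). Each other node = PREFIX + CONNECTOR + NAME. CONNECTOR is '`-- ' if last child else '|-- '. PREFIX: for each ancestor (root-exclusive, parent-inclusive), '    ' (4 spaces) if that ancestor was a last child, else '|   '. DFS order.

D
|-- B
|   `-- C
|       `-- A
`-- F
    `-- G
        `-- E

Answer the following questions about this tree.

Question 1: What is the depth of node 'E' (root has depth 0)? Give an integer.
Path from root to E: D -> F -> G -> E
Depth = number of edges = 3

Answer: 3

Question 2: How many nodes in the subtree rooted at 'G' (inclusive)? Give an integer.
Answer: 2

Derivation:
Subtree rooted at G contains: E, G
Count = 2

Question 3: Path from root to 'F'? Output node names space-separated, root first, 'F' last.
Walk down from root: D -> F

Answer: D F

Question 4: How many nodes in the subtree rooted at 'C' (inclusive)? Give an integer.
Subtree rooted at C contains: A, C
Count = 2

Answer: 2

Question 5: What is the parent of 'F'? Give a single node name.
Answer: D

Derivation:
Scan adjacency: F appears as child of D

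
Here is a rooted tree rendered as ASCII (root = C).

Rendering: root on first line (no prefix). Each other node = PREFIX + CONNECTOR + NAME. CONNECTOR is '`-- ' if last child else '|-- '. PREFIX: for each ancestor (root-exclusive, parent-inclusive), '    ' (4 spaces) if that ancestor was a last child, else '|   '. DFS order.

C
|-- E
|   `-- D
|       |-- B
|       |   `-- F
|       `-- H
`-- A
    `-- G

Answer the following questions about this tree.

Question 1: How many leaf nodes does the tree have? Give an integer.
Answer: 3

Derivation:
Leaves (nodes with no children): F, G, H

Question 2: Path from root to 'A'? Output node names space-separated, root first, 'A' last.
Walk down from root: C -> A

Answer: C A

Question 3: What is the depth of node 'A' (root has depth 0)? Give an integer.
Answer: 1

Derivation:
Path from root to A: C -> A
Depth = number of edges = 1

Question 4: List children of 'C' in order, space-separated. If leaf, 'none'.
Node C's children (from adjacency): E, A

Answer: E A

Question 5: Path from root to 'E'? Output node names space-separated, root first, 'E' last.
Answer: C E

Derivation:
Walk down from root: C -> E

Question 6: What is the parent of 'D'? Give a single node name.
Answer: E

Derivation:
Scan adjacency: D appears as child of E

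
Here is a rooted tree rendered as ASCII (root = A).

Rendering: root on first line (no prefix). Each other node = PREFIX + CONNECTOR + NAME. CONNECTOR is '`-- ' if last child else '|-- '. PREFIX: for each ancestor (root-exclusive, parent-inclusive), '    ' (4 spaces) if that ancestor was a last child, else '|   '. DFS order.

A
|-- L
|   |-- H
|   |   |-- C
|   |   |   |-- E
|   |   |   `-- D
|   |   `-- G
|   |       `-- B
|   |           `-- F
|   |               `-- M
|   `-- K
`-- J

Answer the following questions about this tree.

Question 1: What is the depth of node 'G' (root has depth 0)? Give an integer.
Path from root to G: A -> L -> H -> G
Depth = number of edges = 3

Answer: 3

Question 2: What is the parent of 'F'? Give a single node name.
Scan adjacency: F appears as child of B

Answer: B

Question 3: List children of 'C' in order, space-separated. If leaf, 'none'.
Answer: E D

Derivation:
Node C's children (from adjacency): E, D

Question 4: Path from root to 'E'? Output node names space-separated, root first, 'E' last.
Walk down from root: A -> L -> H -> C -> E

Answer: A L H C E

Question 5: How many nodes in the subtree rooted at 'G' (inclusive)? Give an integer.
Subtree rooted at G contains: B, F, G, M
Count = 4

Answer: 4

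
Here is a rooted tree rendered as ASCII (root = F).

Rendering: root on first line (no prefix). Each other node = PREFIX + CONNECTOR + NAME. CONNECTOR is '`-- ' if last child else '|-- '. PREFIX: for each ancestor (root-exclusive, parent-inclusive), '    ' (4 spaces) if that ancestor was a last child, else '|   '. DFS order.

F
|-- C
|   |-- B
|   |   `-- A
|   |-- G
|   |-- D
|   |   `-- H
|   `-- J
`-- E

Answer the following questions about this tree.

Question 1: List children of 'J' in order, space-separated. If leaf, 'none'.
Node J's children (from adjacency): (leaf)

Answer: none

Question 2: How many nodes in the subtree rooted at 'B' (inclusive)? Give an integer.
Answer: 2

Derivation:
Subtree rooted at B contains: A, B
Count = 2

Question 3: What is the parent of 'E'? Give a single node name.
Answer: F

Derivation:
Scan adjacency: E appears as child of F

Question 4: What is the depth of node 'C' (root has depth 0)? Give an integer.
Path from root to C: F -> C
Depth = number of edges = 1

Answer: 1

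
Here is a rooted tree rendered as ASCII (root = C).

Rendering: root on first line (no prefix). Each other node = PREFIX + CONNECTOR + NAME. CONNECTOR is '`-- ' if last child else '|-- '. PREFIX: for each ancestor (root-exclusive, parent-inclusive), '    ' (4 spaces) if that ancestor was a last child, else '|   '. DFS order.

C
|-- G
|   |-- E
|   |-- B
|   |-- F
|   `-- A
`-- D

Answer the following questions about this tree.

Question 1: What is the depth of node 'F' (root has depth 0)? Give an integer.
Path from root to F: C -> G -> F
Depth = number of edges = 2

Answer: 2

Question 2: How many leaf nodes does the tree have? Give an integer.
Answer: 5

Derivation:
Leaves (nodes with no children): A, B, D, E, F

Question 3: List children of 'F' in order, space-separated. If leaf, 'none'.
Node F's children (from adjacency): (leaf)

Answer: none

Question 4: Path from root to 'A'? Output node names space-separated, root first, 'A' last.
Answer: C G A

Derivation:
Walk down from root: C -> G -> A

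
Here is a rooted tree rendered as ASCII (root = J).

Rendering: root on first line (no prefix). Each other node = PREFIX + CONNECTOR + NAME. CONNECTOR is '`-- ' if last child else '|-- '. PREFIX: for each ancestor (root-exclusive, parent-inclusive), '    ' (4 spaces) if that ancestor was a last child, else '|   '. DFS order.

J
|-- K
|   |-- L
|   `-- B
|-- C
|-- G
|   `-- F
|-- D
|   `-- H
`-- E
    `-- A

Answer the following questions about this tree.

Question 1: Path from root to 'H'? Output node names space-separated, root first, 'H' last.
Walk down from root: J -> D -> H

Answer: J D H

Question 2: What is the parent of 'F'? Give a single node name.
Answer: G

Derivation:
Scan adjacency: F appears as child of G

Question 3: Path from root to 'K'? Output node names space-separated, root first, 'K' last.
Walk down from root: J -> K

Answer: J K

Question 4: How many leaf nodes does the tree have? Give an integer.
Answer: 6

Derivation:
Leaves (nodes with no children): A, B, C, F, H, L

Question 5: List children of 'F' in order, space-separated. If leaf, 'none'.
Answer: none

Derivation:
Node F's children (from adjacency): (leaf)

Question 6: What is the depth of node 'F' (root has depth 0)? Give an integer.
Answer: 2

Derivation:
Path from root to F: J -> G -> F
Depth = number of edges = 2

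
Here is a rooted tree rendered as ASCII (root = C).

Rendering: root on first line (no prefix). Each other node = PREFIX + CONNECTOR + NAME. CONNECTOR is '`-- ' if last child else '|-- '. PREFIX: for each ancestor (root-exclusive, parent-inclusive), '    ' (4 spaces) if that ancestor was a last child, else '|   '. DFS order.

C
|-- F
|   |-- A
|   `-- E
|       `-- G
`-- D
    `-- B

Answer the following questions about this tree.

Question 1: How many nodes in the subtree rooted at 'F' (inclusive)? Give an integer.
Subtree rooted at F contains: A, E, F, G
Count = 4

Answer: 4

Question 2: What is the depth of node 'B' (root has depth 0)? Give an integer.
Answer: 2

Derivation:
Path from root to B: C -> D -> B
Depth = number of edges = 2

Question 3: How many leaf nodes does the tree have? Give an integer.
Leaves (nodes with no children): A, B, G

Answer: 3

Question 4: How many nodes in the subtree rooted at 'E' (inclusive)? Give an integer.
Answer: 2

Derivation:
Subtree rooted at E contains: E, G
Count = 2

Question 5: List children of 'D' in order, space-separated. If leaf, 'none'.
Node D's children (from adjacency): B

Answer: B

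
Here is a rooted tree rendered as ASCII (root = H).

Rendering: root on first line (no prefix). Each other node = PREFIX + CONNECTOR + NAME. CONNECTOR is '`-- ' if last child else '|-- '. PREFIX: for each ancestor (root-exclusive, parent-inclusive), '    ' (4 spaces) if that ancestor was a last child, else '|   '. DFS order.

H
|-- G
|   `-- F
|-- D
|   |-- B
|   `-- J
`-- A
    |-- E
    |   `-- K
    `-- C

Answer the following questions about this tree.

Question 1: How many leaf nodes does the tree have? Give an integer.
Leaves (nodes with no children): B, C, F, J, K

Answer: 5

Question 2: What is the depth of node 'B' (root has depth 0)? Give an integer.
Path from root to B: H -> D -> B
Depth = number of edges = 2

Answer: 2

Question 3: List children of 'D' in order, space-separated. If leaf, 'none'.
Node D's children (from adjacency): B, J

Answer: B J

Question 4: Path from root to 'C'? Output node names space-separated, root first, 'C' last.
Walk down from root: H -> A -> C

Answer: H A C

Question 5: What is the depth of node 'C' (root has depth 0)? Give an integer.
Path from root to C: H -> A -> C
Depth = number of edges = 2

Answer: 2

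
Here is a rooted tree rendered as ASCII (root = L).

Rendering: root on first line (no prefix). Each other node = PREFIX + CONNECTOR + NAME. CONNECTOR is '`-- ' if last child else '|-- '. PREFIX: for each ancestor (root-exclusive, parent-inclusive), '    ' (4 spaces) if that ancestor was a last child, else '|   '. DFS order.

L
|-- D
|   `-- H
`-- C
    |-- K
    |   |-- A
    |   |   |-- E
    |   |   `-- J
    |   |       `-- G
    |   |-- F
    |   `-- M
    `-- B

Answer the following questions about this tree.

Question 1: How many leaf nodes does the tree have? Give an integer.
Leaves (nodes with no children): B, E, F, G, H, M

Answer: 6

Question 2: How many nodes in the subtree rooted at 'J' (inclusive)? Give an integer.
Answer: 2

Derivation:
Subtree rooted at J contains: G, J
Count = 2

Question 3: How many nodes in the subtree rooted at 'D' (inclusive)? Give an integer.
Subtree rooted at D contains: D, H
Count = 2

Answer: 2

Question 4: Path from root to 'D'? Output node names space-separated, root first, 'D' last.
Walk down from root: L -> D

Answer: L D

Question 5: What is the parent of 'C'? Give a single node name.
Scan adjacency: C appears as child of L

Answer: L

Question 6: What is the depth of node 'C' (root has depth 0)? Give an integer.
Answer: 1

Derivation:
Path from root to C: L -> C
Depth = number of edges = 1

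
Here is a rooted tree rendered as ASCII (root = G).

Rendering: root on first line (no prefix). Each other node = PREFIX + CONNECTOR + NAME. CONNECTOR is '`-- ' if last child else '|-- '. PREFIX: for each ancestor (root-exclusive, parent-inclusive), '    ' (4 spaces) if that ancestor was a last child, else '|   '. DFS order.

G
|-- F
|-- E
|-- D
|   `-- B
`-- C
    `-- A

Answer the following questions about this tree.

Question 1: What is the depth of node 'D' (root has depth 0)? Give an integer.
Answer: 1

Derivation:
Path from root to D: G -> D
Depth = number of edges = 1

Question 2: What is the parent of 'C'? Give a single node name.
Answer: G

Derivation:
Scan adjacency: C appears as child of G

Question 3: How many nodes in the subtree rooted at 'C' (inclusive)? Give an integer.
Answer: 2

Derivation:
Subtree rooted at C contains: A, C
Count = 2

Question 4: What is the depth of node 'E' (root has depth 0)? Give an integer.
Answer: 1

Derivation:
Path from root to E: G -> E
Depth = number of edges = 1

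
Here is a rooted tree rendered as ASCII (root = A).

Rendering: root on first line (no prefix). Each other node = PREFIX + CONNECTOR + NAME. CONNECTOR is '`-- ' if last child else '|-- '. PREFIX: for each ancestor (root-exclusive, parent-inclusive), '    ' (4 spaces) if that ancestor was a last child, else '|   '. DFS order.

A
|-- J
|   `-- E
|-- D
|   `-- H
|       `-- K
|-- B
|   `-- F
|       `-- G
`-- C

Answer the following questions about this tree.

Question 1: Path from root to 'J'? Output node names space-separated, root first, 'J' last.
Answer: A J

Derivation:
Walk down from root: A -> J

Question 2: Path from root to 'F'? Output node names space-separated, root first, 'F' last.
Answer: A B F

Derivation:
Walk down from root: A -> B -> F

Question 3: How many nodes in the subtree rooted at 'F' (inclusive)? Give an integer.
Subtree rooted at F contains: F, G
Count = 2

Answer: 2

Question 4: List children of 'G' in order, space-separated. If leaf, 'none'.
Answer: none

Derivation:
Node G's children (from adjacency): (leaf)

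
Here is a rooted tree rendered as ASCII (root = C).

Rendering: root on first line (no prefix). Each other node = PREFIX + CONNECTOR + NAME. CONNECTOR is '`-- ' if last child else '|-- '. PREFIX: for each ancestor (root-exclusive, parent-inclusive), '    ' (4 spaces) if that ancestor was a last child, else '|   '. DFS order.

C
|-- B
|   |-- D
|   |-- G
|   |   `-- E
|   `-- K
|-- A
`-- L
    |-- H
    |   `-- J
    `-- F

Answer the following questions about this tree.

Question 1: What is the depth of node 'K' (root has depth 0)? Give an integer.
Answer: 2

Derivation:
Path from root to K: C -> B -> K
Depth = number of edges = 2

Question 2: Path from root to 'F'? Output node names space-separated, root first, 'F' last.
Walk down from root: C -> L -> F

Answer: C L F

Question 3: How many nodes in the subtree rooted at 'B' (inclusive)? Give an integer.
Subtree rooted at B contains: B, D, E, G, K
Count = 5

Answer: 5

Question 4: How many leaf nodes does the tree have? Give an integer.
Leaves (nodes with no children): A, D, E, F, J, K

Answer: 6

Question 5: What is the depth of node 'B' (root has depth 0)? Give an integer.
Path from root to B: C -> B
Depth = number of edges = 1

Answer: 1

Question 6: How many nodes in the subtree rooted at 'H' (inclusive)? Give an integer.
Subtree rooted at H contains: H, J
Count = 2

Answer: 2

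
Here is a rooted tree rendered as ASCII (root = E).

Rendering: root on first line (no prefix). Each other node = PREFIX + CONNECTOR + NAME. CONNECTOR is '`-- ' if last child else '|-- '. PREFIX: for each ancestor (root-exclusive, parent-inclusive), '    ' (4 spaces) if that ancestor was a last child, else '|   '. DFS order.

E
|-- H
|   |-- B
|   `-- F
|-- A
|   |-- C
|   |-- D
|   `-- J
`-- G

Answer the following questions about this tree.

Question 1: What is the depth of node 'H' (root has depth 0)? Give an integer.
Answer: 1

Derivation:
Path from root to H: E -> H
Depth = number of edges = 1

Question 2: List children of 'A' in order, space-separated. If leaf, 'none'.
Answer: C D J

Derivation:
Node A's children (from adjacency): C, D, J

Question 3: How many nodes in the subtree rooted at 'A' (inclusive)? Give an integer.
Subtree rooted at A contains: A, C, D, J
Count = 4

Answer: 4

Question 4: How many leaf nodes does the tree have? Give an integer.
Leaves (nodes with no children): B, C, D, F, G, J

Answer: 6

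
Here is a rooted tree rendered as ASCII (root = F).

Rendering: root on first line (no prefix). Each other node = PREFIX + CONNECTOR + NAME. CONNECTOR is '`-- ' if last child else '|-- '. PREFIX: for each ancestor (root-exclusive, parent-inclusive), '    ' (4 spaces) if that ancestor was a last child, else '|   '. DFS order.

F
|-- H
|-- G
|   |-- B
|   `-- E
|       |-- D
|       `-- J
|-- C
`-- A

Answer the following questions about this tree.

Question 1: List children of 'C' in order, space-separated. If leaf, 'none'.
Answer: none

Derivation:
Node C's children (from adjacency): (leaf)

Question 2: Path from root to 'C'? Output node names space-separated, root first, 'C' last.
Answer: F C

Derivation:
Walk down from root: F -> C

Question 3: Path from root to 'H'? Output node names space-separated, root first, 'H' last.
Walk down from root: F -> H

Answer: F H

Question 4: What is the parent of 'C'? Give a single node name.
Scan adjacency: C appears as child of F

Answer: F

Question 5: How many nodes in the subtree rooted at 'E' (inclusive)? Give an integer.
Subtree rooted at E contains: D, E, J
Count = 3

Answer: 3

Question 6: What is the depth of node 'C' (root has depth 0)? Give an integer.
Answer: 1

Derivation:
Path from root to C: F -> C
Depth = number of edges = 1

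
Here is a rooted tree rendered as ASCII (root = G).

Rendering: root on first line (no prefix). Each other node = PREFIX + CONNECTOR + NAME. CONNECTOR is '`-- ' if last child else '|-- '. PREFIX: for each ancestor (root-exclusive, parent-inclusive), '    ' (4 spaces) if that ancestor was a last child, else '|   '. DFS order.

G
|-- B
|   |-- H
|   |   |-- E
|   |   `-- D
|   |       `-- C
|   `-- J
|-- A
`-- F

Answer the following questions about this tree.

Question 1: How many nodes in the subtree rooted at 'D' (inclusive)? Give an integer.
Answer: 2

Derivation:
Subtree rooted at D contains: C, D
Count = 2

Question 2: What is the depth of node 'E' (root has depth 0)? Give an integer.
Answer: 3

Derivation:
Path from root to E: G -> B -> H -> E
Depth = number of edges = 3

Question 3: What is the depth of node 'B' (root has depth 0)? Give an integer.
Path from root to B: G -> B
Depth = number of edges = 1

Answer: 1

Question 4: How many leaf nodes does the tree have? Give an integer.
Answer: 5

Derivation:
Leaves (nodes with no children): A, C, E, F, J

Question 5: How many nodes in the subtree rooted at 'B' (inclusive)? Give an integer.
Answer: 6

Derivation:
Subtree rooted at B contains: B, C, D, E, H, J
Count = 6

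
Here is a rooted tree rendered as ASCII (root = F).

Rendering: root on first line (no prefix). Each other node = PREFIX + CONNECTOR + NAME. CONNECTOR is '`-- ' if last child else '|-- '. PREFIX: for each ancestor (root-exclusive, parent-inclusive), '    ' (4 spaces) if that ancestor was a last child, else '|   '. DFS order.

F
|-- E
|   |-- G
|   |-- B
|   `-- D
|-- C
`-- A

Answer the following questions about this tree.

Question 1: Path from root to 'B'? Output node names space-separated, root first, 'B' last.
Answer: F E B

Derivation:
Walk down from root: F -> E -> B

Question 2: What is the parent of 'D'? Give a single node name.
Scan adjacency: D appears as child of E

Answer: E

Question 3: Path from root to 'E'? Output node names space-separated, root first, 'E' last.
Answer: F E

Derivation:
Walk down from root: F -> E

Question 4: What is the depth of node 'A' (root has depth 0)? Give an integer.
Answer: 1

Derivation:
Path from root to A: F -> A
Depth = number of edges = 1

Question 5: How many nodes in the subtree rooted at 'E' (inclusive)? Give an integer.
Answer: 4

Derivation:
Subtree rooted at E contains: B, D, E, G
Count = 4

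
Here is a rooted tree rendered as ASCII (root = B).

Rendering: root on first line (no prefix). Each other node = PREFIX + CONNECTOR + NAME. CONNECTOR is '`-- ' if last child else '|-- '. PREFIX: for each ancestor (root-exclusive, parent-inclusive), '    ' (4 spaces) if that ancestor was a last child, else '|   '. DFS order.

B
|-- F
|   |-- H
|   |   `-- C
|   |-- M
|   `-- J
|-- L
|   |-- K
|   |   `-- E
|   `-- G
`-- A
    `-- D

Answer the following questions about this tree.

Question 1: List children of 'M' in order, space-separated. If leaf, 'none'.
Answer: none

Derivation:
Node M's children (from adjacency): (leaf)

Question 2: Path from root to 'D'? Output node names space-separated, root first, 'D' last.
Walk down from root: B -> A -> D

Answer: B A D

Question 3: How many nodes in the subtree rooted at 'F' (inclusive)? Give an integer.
Subtree rooted at F contains: C, F, H, J, M
Count = 5

Answer: 5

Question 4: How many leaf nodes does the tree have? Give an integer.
Leaves (nodes with no children): C, D, E, G, J, M

Answer: 6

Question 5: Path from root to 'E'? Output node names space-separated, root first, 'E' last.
Answer: B L K E

Derivation:
Walk down from root: B -> L -> K -> E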